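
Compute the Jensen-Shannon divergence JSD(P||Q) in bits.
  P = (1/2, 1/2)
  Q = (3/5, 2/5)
0.0073 bits

Jensen-Shannon divergence is:
JSD(P||Q) = 0.5 × D_KL(P||M) + 0.5 × D_KL(Q||M)
where M = 0.5 × (P + Q) is the mixture distribution.

M = 0.5 × (1/2, 1/2) + 0.5 × (3/5, 2/5) = (11/20, 9/20)

D_KL(P||M) = 0.0072 bits
D_KL(Q||M) = 0.0073 bits

JSD(P||Q) = 0.5 × 0.0072 + 0.5 × 0.0073 = 0.0073 bits

Unlike KL divergence, JSD is symmetric and bounded: 0 ≤ JSD ≤ log(2).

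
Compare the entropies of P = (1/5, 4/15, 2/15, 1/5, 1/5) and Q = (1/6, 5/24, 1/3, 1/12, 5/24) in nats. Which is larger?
P

Computing entropies in nats:
H(P) = 1.5868
H(Q) = 1.5255

Distribution P has higher entropy.

Intuition: The distribution closer to uniform (more spread out) has higher entropy.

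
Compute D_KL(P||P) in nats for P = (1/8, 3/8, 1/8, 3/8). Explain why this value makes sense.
0.0000 nats

KL divergence satisfies the Gibbs inequality: D_KL(P||Q) ≥ 0 for all distributions P, Q.

D_KL(P||Q) = Σ p(x) log(p(x)/q(x))
Each term is p(x) × log_e(p(x)/p(x)) = p(x) × log_e(1) = 0, so the sum is 0.
D_KL(P||Q) = 0.0000 nats

When P = Q, the KL divergence is exactly 0, as there is no 'divergence' between identical distributions.

This non-negativity is a fundamental property: relative entropy cannot be negative because it measures how different Q is from P.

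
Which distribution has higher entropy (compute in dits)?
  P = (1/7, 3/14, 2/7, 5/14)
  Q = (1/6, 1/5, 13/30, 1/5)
P

Computing entropies in dits:
H(P) = 0.5792
H(Q) = 0.5667

Distribution P has higher entropy.

Intuition: The distribution closer to uniform (more spread out) has higher entropy.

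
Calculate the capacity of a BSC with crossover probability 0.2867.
0.1356 bits

For a binary symmetric channel (BSC) with error probability p:
Capacity C = 1 - H(p) bits per symbol

where H(p) = -p log₂(p) - (1-p) log₂(1-p) is the binary entropy function.

H(0.2867) = 0.8644 bits
C = 1 - 0.8644 = 0.1356 bits per symbol

This means we can reliably transmit up to 0.1356 bits of information per channel use.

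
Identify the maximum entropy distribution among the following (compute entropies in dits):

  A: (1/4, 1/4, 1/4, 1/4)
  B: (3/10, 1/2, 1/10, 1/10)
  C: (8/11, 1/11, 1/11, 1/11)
A

For a discrete distribution over n outcomes, entropy is maximized by the uniform distribution.

Computing entropies:
H(A) = 0.6021 dits
H(B) = 0.5074 dits
H(C) = 0.3846 dits

The uniform distribution (where all probabilities equal 1/4) achieves the maximum entropy of log_10(4) = 0.6021 dits.

Distribution A has the highest entropy.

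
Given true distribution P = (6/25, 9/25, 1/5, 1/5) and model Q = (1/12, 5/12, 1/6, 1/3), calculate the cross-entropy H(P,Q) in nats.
1.4896 nats

Cross-entropy: H(P,Q) = -Σ p(x) log q(x)

Alternatively: H(P,Q) = H(P) + D_KL(P||Q)
H(P) = 1.3541 nats
D_KL(P||Q) = 0.1355 nats

H(P,Q) = 1.3541 + 0.1355 = 1.4896 nats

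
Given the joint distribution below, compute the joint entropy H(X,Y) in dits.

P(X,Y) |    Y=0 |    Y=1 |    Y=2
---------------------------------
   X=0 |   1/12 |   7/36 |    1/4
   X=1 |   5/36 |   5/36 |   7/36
0.7552 dits

Joint entropy is H(X,Y) = -Σ_{x,y} p(x,y) log p(x,y).

Summing over all non-zero entries:
H(X,Y) = -[1/12·log_10(1/12) + 7/36·log_10(7/36) + 1/4·log_10(1/4) + 5/36·log_10(5/36) + 5/36·log_10(5/36) + 7/36·log_10(7/36)]
H(X,Y) = 0.7552 dits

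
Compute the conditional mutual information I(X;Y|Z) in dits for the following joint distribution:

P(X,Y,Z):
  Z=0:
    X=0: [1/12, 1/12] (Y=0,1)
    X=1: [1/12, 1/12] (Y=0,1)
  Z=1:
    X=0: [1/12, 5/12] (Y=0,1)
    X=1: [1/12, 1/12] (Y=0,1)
0.0148 dits

Conditional mutual information: I(X;Y|Z) = H(X|Z) + H(Y|Z) - H(X,Y|Z)

H(Z) = 0.2764
H(X,Z) = 0.5396 → H(X|Z) = 0.2632
H(Y,Z) = 0.5396 → H(Y|Z) = 0.2632
H(X,Y,Z) = 0.7879 → H(X,Y|Z) = 0.5115

I(X;Y|Z) = 0.2632 + 0.2632 - 0.5115 = 0.0148 dits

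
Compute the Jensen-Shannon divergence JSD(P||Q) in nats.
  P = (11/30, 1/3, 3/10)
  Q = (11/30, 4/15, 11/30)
0.0035 nats

Jensen-Shannon divergence is:
JSD(P||Q) = 0.5 × D_KL(P||M) + 0.5 × D_KL(Q||M)
where M = 0.5 × (P + Q) is the mixture distribution.

M = 0.5 × (11/30, 1/3, 3/10) + 0.5 × (11/30, 4/15, 11/30) = (11/30, 3/10, 1/3)

D_KL(P||M) = 0.0035 nats
D_KL(Q||M) = 0.0035 nats

JSD(P||Q) = 0.5 × 0.0035 + 0.5 × 0.0035 = 0.0035 nats

Unlike KL divergence, JSD is symmetric and bounded: 0 ≤ JSD ≤ log(2).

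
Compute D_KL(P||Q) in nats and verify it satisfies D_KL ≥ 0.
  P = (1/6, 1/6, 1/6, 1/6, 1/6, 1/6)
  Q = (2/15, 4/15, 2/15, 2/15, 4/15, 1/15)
0.1076 nats

KL divergence satisfies the Gibbs inequality: D_KL(P||Q) ≥ 0 for all distributions P, Q.

D_KL(P||Q) = Σ p(x) log(p(x)/q(x))
Term by term:
  x=0: 1/6 × log_e[(1/6)/(2/15)] = 0.0372
  x=1: 1/6 × log_e[(1/6)/(4/15)] = -0.0783
  x=2: 1/6 × log_e[(1/6)/(2/15)] = 0.0372
  x=3: 1/6 × log_e[(1/6)/(2/15)] = 0.0372
  x=4: 1/6 × log_e[(1/6)/(4/15)] = -0.0783
  x=5: 1/6 × log_e[(1/6)/(1/15)] = 0.1527
D_KL(P||Q) = 0.1076 nats

D_KL(P||Q) = 0.1076 ≥ 0 ✓

This non-negativity is a fundamental property: relative entropy cannot be negative because it measures how different Q is from P.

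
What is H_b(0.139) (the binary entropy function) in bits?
0.5816 bits

The binary entropy function is:
H(p) = -p log(p) - (1-p) log(1-p)

H(0.139) = -0.139 × log_2(0.139) - 0.861 × log_2(0.861)
H(0.139) = 0.5816 bits

Note: Binary entropy is maximized at p=0.5 (H=1 bit) and minimized at p=0 or p=1 (H=0).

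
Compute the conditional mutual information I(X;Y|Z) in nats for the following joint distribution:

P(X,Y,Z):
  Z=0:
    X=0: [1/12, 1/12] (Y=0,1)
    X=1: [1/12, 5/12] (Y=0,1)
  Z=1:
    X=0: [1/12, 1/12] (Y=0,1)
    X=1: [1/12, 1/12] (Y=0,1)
0.0341 nats

Conditional mutual information: I(X;Y|Z) = H(X|Z) + H(Y|Z) - H(X,Y|Z)

H(Z) = 0.6365
H(X,Z) = 1.2425 → H(X|Z) = 0.6059
H(Y,Z) = 1.2425 → H(Y|Z) = 0.6059
H(X,Y,Z) = 1.8143 → H(X,Y|Z) = 1.1778

I(X;Y|Z) = 0.6059 + 0.6059 - 1.1778 = 0.0341 nats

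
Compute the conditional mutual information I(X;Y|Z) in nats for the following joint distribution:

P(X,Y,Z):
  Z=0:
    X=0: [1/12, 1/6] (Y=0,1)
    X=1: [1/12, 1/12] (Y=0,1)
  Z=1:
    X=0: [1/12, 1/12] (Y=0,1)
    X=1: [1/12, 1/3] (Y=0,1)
0.0307 nats

Conditional mutual information: I(X;Y|Z) = H(X|Z) + H(Y|Z) - H(X,Y|Z)

H(Z) = 0.6792
H(X,Z) = 1.3086 → H(X|Z) = 0.6294
H(Y,Z) = 1.3086 → H(Y|Z) = 0.6294
H(X,Y,Z) = 1.9073 → H(X,Y|Z) = 1.2281

I(X;Y|Z) = 0.6294 + 0.6294 - 1.2281 = 0.0307 nats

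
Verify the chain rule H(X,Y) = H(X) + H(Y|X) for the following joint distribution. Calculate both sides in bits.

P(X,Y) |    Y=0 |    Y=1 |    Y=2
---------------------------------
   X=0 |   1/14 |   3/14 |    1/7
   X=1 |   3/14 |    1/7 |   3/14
H(X,Y) = 2.5027, H(X) = 0.9852, H(Y|X) = 1.5175 (all in bits)

Chain rule: H(X,Y) = H(X) + H(Y|X)

Left side — joint entropy directly:
H(X,Y) = -Σ p(x,y) log p(x,y) = 2.5027 bits

Right side — compute H(Y|X) from the conditional distributions:
P(X) = (3/7, 4/7), so H(X) = 0.9852 bits
H(Y|X) = Σ_x P(X=x) · H(Y|X=x):
  P(Y|X=0) = (1/6, 1/2, 1/3), H(Y|X=0) = 1.4591, weight P(X=0) = 3/7
  P(Y|X=1) = (3/8, 1/4, 3/8), H(Y|X=1) = 1.5613, weight P(X=1) = 4/7
H(Y|X) = 1.5175 bits

H(X) + H(Y|X) = 0.9852 + 1.5175 = 2.5027 bits

Both sides equal 2.5027 bits. ✓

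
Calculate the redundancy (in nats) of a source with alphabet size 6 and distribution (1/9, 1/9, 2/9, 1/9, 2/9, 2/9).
0.0566 nats

Redundancy measures how far a source is from maximum entropy:
R = H_max - H(X)

Maximum entropy for 6 symbols: H_max = log_e(6) = 1.7918 nats
Actual entropy: H(X) = 1.7351 nats
Redundancy: R = 1.7918 - 1.7351 = 0.0566 nats

This redundancy represents potential for compression: the source could be compressed by 0.0566 nats per symbol.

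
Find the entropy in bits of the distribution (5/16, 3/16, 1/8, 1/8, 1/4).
2.2272 bits

Shannon entropy is H(X) = -Σ p(x) log p(x).

For P = (5/16, 3/16, 1/8, 1/8, 1/4):
H = -5/16 × log_2(5/16) -3/16 × log_2(3/16) -1/8 × log_2(1/8) -1/8 × log_2(1/8) -1/4 × log_2(1/4)
H = 2.2272 bits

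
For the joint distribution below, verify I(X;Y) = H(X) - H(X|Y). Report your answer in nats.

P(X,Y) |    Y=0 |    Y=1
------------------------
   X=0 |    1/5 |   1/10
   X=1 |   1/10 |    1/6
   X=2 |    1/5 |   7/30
I(X;Y) = 0.0267 nats

Mutual information has multiple equivalent forms:
- I(X;Y) = H(X) - H(X|Y)
- I(X;Y) = H(Y) - H(Y|X)
- I(X;Y) = H(X) + H(Y) - H(X,Y)

Computing all quantities:
H(X) = 1.0760, H(Y) = 0.6931, H(X,Y) = 1.7425
H(X|Y) = 1.0493, H(Y|X) = 0.6665

Verification:
H(X) - H(X|Y) = 1.0760 - 1.0493 = 0.0267
H(Y) - H(Y|X) = 0.6931 - 0.6665 = 0.0267
H(X) + H(Y) - H(X,Y) = 1.0760 + 0.6931 - 1.7425 = 0.0267

All forms give I(X;Y) = 0.0267 nats. ✓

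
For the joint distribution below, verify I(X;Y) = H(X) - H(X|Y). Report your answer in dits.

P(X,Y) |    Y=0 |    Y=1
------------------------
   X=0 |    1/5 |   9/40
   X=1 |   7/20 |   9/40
I(X;Y) = 0.0041 dits

Mutual information has multiple equivalent forms:
- I(X;Y) = H(X) - H(X|Y)
- I(X;Y) = H(Y) - H(Y|X)
- I(X;Y) = H(X) + H(Y) - H(X,Y)

Computing all quantities:
H(X) = 0.2961, H(Y) = 0.2989, H(X,Y) = 0.5909
H(X|Y) = 0.2920, H(Y|X) = 0.2948

Verification:
H(X) - H(X|Y) = 0.2961 - 0.2920 = 0.0041
H(Y) - H(Y|X) = 0.2989 - 0.2948 = 0.0041
H(X) + H(Y) - H(X,Y) = 0.2961 + 0.2989 - 0.5909 = 0.0041

All forms give I(X;Y) = 0.0041 dits. ✓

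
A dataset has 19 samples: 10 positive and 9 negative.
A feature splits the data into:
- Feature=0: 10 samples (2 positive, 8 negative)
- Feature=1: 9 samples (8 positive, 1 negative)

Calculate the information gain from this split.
0.3797 bits

Information Gain = H(Y) - H(Y|Feature)

Before split:
P(positive) = 10/19 = 0.5263
H(Y) = 0.9980 bits

After split:
Feature=0: H = 0.7219 bits (weight = 10/19)
Feature=1: H = 0.5033 bits (weight = 9/19)
H(Y|Feature) = (10/19)×0.7219 + (9/19)×0.5033 = 0.6183 bits

Information Gain = 0.9980 - 0.6183 = 0.3797 bits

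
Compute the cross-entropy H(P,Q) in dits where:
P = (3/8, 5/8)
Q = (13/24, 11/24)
0.3116 dits

Cross-entropy: H(P,Q) = -Σ p(x) log q(x)

Alternatively: H(P,Q) = H(P) + D_KL(P||Q)
H(P) = 0.2873 dits
D_KL(P||Q) = 0.0243 dits

H(P,Q) = 0.2873 + 0.0243 = 0.3116 dits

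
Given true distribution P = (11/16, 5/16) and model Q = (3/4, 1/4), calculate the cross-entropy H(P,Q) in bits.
0.9103 bits

Cross-entropy: H(P,Q) = -Σ p(x) log q(x)

Alternatively: H(P,Q) = H(P) + D_KL(P||Q)
H(P) = 0.8960 bits
D_KL(P||Q) = 0.0143 bits

H(P,Q) = 0.8960 + 0.0143 = 0.9103 bits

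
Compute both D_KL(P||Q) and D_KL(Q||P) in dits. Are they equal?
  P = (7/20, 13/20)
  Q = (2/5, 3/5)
D_KL(P||Q) = 0.0023, D_KL(Q||P) = 0.0023

KL divergence is not symmetric: D_KL(P||Q) ≠ D_KL(Q||P) in general.

D_KL(P||Q) = 0.0023 dits
D_KL(Q||P) = 0.0023 dits

In this case they happen to be equal (to 4 decimal places).

This asymmetry is why KL divergence is not a true distance metric.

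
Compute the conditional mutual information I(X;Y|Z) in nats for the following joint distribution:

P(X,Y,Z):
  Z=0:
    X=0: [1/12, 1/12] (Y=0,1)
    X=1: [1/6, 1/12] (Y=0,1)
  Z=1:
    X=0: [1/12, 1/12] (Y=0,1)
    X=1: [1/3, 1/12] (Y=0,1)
0.0307 nats

Conditional mutual information: I(X;Y|Z) = H(X|Z) + H(Y|Z) - H(X,Y|Z)

H(Z) = 0.6792
H(X,Z) = 1.3086 → H(X|Z) = 0.6294
H(Y,Z) = 1.3086 → H(Y|Z) = 0.6294
H(X,Y,Z) = 1.9073 → H(X,Y|Z) = 1.2281

I(X;Y|Z) = 0.6294 + 0.6294 - 1.2281 = 0.0307 nats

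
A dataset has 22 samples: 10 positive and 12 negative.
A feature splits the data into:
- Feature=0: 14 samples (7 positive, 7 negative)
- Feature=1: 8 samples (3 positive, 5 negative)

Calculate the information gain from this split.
0.0106 bits

Information Gain = H(Y) - H(Y|Feature)

Before split:
P(positive) = 10/22 = 0.4545
H(Y) = 0.9940 bits

After split:
Feature=0: H = 1.0000 bits (weight = 14/22)
Feature=1: H = 0.9544 bits (weight = 8/22)
H(Y|Feature) = (14/22)×1.0000 + (8/22)×0.9544 = 0.9834 bits

Information Gain = 0.9940 - 0.9834 = 0.0106 bits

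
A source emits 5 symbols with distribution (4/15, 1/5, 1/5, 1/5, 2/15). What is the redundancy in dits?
0.0098 dits

Redundancy measures how far a source is from maximum entropy:
R = H_max - H(X)

Maximum entropy for 5 symbols: H_max = log_10(5) = 0.6990 dits
Actual entropy: H(X) = 0.6891 dits
Redundancy: R = 0.6990 - 0.6891 = 0.0098 dits

This redundancy represents potential for compression: the source could be compressed by 0.0098 dits per symbol.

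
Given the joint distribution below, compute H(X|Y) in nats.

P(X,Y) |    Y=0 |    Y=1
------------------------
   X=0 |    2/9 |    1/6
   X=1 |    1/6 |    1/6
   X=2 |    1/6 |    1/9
1.0859 nats

Using the chain rule: H(X|Y) = H(X,Y) - H(Y)

First, compute H(X,Y) = 1.7729 nats

Marginal P(Y) = (5/9, 4/9)
H(Y) = 0.6870 nats

H(X|Y) = H(X,Y) - H(Y) = 1.7729 - 0.6870 = 1.0859 nats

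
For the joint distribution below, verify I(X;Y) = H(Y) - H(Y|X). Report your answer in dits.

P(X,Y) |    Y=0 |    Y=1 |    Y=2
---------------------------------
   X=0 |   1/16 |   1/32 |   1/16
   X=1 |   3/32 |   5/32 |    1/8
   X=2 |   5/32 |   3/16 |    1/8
I(X;Y) = 0.0075 dits

Mutual information has multiple equivalent forms:
- I(X;Y) = H(X) - H(X|Y)
- I(X;Y) = H(Y) - H(Y|X)
- I(X;Y) = H(X) + H(Y) - H(X,Y)

Computing all quantities:
H(X) = 0.4400, H(Y) = 0.4755, H(X,Y) = 0.9079
H(X|Y) = 0.4325, H(Y|X) = 0.4680

Verification:
H(X) - H(X|Y) = 0.4400 - 0.4325 = 0.0075
H(Y) - H(Y|X) = 0.4755 - 0.4680 = 0.0075
H(X) + H(Y) - H(X,Y) = 0.4400 + 0.4755 - 0.9079 = 0.0075

All forms give I(X;Y) = 0.0075 dits. ✓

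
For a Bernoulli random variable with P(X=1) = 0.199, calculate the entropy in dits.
0.2167 dits

The binary entropy function is:
H(p) = -p log(p) - (1-p) log(1-p)

H(0.199) = -0.199 × log_10(0.199) - 0.801 × log_10(0.801)
H(0.199) = 0.2167 dits

Note: Binary entropy is maximized at p=0.5 (H=1 bit) and minimized at p=0 or p=1 (H=0).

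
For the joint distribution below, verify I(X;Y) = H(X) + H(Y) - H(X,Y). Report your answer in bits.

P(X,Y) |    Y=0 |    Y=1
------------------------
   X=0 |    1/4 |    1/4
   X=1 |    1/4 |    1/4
I(X;Y) = 0.0000 bits

Mutual information has multiple equivalent forms:
- I(X;Y) = H(X) - H(X|Y)
- I(X;Y) = H(Y) - H(Y|X)
- I(X;Y) = H(X) + H(Y) - H(X,Y)

Computing all quantities:
H(X) = 1.0000, H(Y) = 1.0000, H(X,Y) = 2.0000
H(X|Y) = 1.0000, H(Y|X) = 1.0000

Verification:
H(X) - H(X|Y) = 1.0000 - 1.0000 = 0.0000
H(Y) - H(Y|X) = 1.0000 - 1.0000 = 0.0000
H(X) + H(Y) - H(X,Y) = 1.0000 + 1.0000 - 2.0000 = 0.0000

All forms give I(X;Y) = 0.0000 bits. ✓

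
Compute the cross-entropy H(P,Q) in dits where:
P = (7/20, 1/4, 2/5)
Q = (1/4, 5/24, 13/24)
0.4875 dits

Cross-entropy: H(P,Q) = -Σ p(x) log q(x)

Alternatively: H(P,Q) = H(P) + D_KL(P||Q)
H(P) = 0.4693 dits
D_KL(P||Q) = 0.0183 dits

H(P,Q) = 0.4693 + 0.0183 = 0.4875 dits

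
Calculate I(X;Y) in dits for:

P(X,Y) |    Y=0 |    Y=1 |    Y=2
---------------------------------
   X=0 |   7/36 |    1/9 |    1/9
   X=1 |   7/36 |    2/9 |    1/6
0.0046 dits

Mutual information: I(X;Y) = H(X) + H(Y) - H(X,Y)

Marginals:
P(X) = (5/12, 7/12), H(X) = 0.2950 dits
P(Y) = (7/18, 1/3, 5/18), H(Y) = 0.4731 dits

Joint entropy: H(X,Y) = 0.7635 dits

I(X;Y) = 0.2950 + 0.4731 - 0.7635 = 0.0046 dits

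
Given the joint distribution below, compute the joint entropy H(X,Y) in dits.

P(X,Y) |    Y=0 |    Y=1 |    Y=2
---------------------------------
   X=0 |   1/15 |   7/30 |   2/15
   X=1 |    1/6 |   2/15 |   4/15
0.7420 dits

Joint entropy is H(X,Y) = -Σ_{x,y} p(x,y) log p(x,y).

Summing over all non-zero entries:
H(X,Y) = -[1/15·log_10(1/15) + 7/30·log_10(7/30) + 2/15·log_10(2/15) + 1/6·log_10(1/6) + 2/15·log_10(2/15) + 4/15·log_10(4/15)]
H(X,Y) = 0.7420 dits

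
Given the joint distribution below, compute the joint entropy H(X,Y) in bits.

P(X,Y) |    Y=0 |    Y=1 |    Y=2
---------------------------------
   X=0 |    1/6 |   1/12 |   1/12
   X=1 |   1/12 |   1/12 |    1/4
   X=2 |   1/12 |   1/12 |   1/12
3.0221 bits

Joint entropy is H(X,Y) = -Σ_{x,y} p(x,y) log p(x,y).

Summing over all non-zero entries:
H(X,Y) = -[1/6·log_2(1/6) + 1/12·log_2(1/12) + 1/12·log_2(1/12) + 1/12·log_2(1/12) + 1/12·log_2(1/12) + 1/4·log_2(1/4) + 1/12·log_2(1/12) + 1/12·log_2(1/12) + 1/12·log_2(1/12)]
H(X,Y) = 3.0221 bits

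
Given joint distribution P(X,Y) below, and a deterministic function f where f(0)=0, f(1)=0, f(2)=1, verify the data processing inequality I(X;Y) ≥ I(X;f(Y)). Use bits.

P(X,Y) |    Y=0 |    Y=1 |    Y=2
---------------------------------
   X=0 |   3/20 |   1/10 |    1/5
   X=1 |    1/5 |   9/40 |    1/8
I(X;Y) = 0.0461, I(X;f(Y)) = 0.0385, inequality holds: 0.0461 ≥ 0.0385

Data Processing Inequality: For any Markov chain X → Y → Z, we have I(X;Y) ≥ I(X;Z).

Here Z = f(Y) is a deterministic function of Y, forming X → Y → Z.

Original I(X;Y) = 0.0461 bits

After applying f:
P(X,Z) where Z=f(Y):
- P(X,Z=0) = P(X,Y=0) + P(X,Y=1)
- P(X,Z=1) = P(X,Y=2)

I(X;Z) = I(X;f(Y)) = 0.0385 bits

Verification: 0.0461 ≥ 0.0385 ✓

Information cannot be created by processing; the function f can only lose information about X.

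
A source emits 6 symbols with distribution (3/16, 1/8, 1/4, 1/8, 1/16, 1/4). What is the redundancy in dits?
0.0398 dits

Redundancy measures how far a source is from maximum entropy:
R = H_max - H(X)

Maximum entropy for 6 symbols: H_max = log_10(6) = 0.7782 dits
Actual entropy: H(X) = 0.7384 dits
Redundancy: R = 0.7782 - 0.7384 = 0.0398 dits

This redundancy represents potential for compression: the source could be compressed by 0.0398 dits per symbol.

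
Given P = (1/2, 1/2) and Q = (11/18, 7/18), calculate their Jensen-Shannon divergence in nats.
0.0063 nats

Jensen-Shannon divergence is:
JSD(P||Q) = 0.5 × D_KL(P||M) + 0.5 × D_KL(Q||M)
where M = 0.5 × (P + Q) is the mixture distribution.

M = 0.5 × (1/2, 1/2) + 0.5 × (11/18, 7/18) = (5/9, 4/9)

D_KL(P||M) = 0.0062 nats
D_KL(Q||M) = 0.0063 nats

JSD(P||Q) = 0.5 × 0.0062 + 0.5 × 0.0063 = 0.0063 nats

Unlike KL divergence, JSD is symmetric and bounded: 0 ≤ JSD ≤ log(2).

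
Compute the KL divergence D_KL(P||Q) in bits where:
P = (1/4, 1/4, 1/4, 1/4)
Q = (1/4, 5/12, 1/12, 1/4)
0.2120 bits

KL divergence: D_KL(P||Q) = Σ p(x) log(p(x)/q(x))

Computing term by term:
  x=0: 1/4 × log_2[(1/4)/(1/4)] = 1/4 × 0.0000 = 0.0000
  x=1: 1/4 × log_2[(1/4)/(5/12)] = 1/4 × -0.7370 = -0.1842
  x=2: 1/4 × log_2[(1/4)/(1/12)] = 1/4 × 1.5850 = 0.3962
  x=3: 1/4 × log_2[(1/4)/(1/4)] = 1/4 × 0.0000 = 0.0000

D_KL(P||Q) = 0.2120 bits

Note: KL divergence is always non-negative and equals 0 iff P = Q.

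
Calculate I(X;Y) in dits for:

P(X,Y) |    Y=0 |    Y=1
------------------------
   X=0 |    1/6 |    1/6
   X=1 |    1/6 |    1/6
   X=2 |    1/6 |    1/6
0.0000 dits

Mutual information: I(X;Y) = H(X) + H(Y) - H(X,Y)

Marginals:
P(X) = (1/3, 1/3, 1/3), H(X) = 0.4771 dits
P(Y) = (1/2, 1/2), H(Y) = 0.3010 dits

Joint entropy: H(X,Y) = 0.7782 dits

I(X;Y) = 0.4771 + 0.3010 - 0.7782 = 0.0000 dits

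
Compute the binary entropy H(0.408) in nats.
0.6761 nats

The binary entropy function is:
H(p) = -p log(p) - (1-p) log(1-p)

H(0.408) = -0.408 × log_e(0.408) - 0.592 × log_e(0.592)
H(0.408) = 0.6761 nats

Note: Binary entropy is maximized at p=0.5 (H=1 bit) and minimized at p=0 or p=1 (H=0).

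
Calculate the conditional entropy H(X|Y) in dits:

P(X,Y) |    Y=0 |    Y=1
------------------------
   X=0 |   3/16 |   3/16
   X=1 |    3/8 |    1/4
0.2852 dits

Using the chain rule: H(X|Y) = H(X,Y) - H(Y)

First, compute H(X,Y) = 0.5829 dits

Marginal P(Y) = (9/16, 7/16)
H(Y) = 0.2976 dits

H(X|Y) = H(X,Y) - H(Y) = 0.5829 - 0.2976 = 0.2852 dits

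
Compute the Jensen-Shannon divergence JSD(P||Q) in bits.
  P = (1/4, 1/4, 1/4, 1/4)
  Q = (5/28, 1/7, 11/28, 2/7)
0.0274 bits

Jensen-Shannon divergence is:
JSD(P||Q) = 0.5 × D_KL(P||M) + 0.5 × D_KL(Q||M)
where M = 0.5 × (P + Q) is the mixture distribution.

M = 0.5 × (1/4, 1/4, 1/4, 1/4) + 0.5 × (5/28, 1/7, 11/28, 2/7) = (3/14, 0.196429, 9/28, 0.267857)

D_KL(P||M) = 0.0271 bits
D_KL(Q||M) = 0.0277 bits

JSD(P||Q) = 0.5 × 0.0271 + 0.5 × 0.0277 = 0.0274 bits

Unlike KL divergence, JSD is symmetric and bounded: 0 ≤ JSD ≤ log(2).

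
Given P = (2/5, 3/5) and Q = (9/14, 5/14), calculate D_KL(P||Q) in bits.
0.1753 bits

KL divergence: D_KL(P||Q) = Σ p(x) log(p(x)/q(x))

Computing term by term:
  x=0: 2/5 × log_2[(2/5)/(9/14)] = 2/5 × -0.6845 = -0.2738
  x=1: 3/5 × log_2[(3/5)/(5/14)] = 3/5 × 0.7485 = 0.4491

D_KL(P||Q) = 0.1753 bits

Note: KL divergence is always non-negative and equals 0 iff P = Q.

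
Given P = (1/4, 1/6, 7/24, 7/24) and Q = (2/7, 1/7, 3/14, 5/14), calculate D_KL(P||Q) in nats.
0.0232 nats

KL divergence: D_KL(P||Q) = Σ p(x) log(p(x)/q(x))

Computing term by term:
  x=0: 1/4 × log_e[(1/4)/(2/7)] = 1/4 × -0.1335 = -0.0334
  x=1: 1/6 × log_e[(1/6)/(1/7)] = 1/6 × 0.1542 = 0.0257
  x=2: 7/24 × log_e[(7/24)/(3/14)] = 7/24 × 0.3083 = 0.0899
  x=3: 7/24 × log_e[(7/24)/(5/14)] = 7/24 × -0.2025 = -0.0591

D_KL(P||Q) = 0.0232 nats

Note: KL divergence is always non-negative and equals 0 iff P = Q.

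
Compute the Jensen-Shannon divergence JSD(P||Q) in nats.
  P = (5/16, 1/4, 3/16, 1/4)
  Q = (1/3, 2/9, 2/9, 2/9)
0.0017 nats

Jensen-Shannon divergence is:
JSD(P||Q) = 0.5 × D_KL(P||M) + 0.5 × D_KL(Q||M)
where M = 0.5 × (P + Q) is the mixture distribution.

M = 0.5 × (5/16, 1/4, 3/16, 1/4) + 0.5 × (1/3, 2/9, 2/9, 2/9) = (0.322917, 0.236111, 0.204861, 0.236111)

D_KL(P||M) = 0.0017 nats
D_KL(Q||M) = 0.0017 nats

JSD(P||Q) = 0.5 × 0.0017 + 0.5 × 0.0017 = 0.0017 nats

Unlike KL divergence, JSD is symmetric and bounded: 0 ≤ JSD ≤ log(2).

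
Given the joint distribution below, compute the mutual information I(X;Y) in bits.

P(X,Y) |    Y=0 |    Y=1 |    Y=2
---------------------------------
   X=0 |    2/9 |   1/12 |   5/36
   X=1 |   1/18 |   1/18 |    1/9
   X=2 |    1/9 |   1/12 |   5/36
0.0339 bits

Mutual information: I(X;Y) = H(X) + H(Y) - H(X,Y)

Marginals:
P(X) = (4/9, 2/9, 1/3), H(X) = 1.5305 bits
P(Y) = (7/18, 2/9, 7/18), H(Y) = 1.5420 bits

Joint entropy: H(X,Y) = 3.0386 bits

I(X;Y) = 1.5305 + 1.5420 - 3.0386 = 0.0339 bits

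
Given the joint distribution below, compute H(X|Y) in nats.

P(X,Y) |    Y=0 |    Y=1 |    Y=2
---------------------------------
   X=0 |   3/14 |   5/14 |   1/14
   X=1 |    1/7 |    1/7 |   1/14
0.6385 nats

Using the chain rule: H(X|Y) = H(X,Y) - H(Y)

First, compute H(X,Y) = 1.6308 nats

Marginal P(Y) = (5/14, 1/2, 1/7)
H(Y) = 0.9923 nats

H(X|Y) = H(X,Y) - H(Y) = 1.6308 - 0.9923 = 0.6385 nats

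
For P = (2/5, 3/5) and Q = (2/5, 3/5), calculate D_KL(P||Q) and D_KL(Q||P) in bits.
D_KL(P||Q) = 0.0000, D_KL(Q||P) = 0.0000

KL divergence is not symmetric: D_KL(P||Q) ≠ D_KL(Q||P) in general.

D_KL(P||Q) = 0.0000 bits
D_KL(Q||P) = 0.0000 bits

In this case they happen to be equal (to 4 decimal places).

This asymmetry is why KL divergence is not a true distance metric.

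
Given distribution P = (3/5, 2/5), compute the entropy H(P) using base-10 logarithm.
0.2923 dits

Shannon entropy is H(X) = -Σ p(x) log p(x).

For P = (3/5, 2/5):
H = -3/5 × log_10(3/5) -2/5 × log_10(2/5)
H = 0.2923 dits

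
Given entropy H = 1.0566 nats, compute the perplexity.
2.8766

Perplexity is e^H (or exp(H) for natural log).

H = 1.0566 nats
Perplexity = e^1.0566 = 2.8766

Interpretation: The model's uncertainty is equivalent to choosing uniformly among 2.9 options.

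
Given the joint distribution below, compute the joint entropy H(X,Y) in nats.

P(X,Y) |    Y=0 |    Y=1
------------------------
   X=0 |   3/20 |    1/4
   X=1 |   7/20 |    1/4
1.3452 nats

Joint entropy is H(X,Y) = -Σ_{x,y} p(x,y) log p(x,y).

Summing over all non-zero entries:
H(X,Y) = -[3/20·log_e(3/20) + 1/4·log_e(1/4) + 7/20·log_e(7/20) + 1/4·log_e(1/4)]
H(X,Y) = 1.3452 nats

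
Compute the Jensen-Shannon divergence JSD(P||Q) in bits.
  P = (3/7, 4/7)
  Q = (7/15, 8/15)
0.0011 bits

Jensen-Shannon divergence is:
JSD(P||Q) = 0.5 × D_KL(P||M) + 0.5 × D_KL(Q||M)
where M = 0.5 × (P + Q) is the mixture distribution.

M = 0.5 × (3/7, 4/7) + 0.5 × (7/15, 8/15) = (0.447619, 0.552381)

D_KL(P||M) = 0.0011 bits
D_KL(Q||M) = 0.0011 bits

JSD(P||Q) = 0.5 × 0.0011 + 0.5 × 0.0011 = 0.0011 bits

Unlike KL divergence, JSD is symmetric and bounded: 0 ≤ JSD ≤ log(2).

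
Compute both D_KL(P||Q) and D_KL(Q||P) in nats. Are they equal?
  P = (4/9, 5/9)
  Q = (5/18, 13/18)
D_KL(P||Q) = 0.0631, D_KL(Q||P) = 0.0589

KL divergence is not symmetric: D_KL(P||Q) ≠ D_KL(Q||P) in general.

D_KL(P||Q) = 0.0631 nats
D_KL(Q||P) = 0.0589 nats

No, they are not equal!

This asymmetry is why KL divergence is not a true distance metric.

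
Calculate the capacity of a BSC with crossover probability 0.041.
0.7531 bits

For a binary symmetric channel (BSC) with error probability p:
Capacity C = 1 - H(p) bits per symbol

where H(p) = -p log₂(p) - (1-p) log₂(1-p) is the binary entropy function.

H(0.041) = 0.2469 bits
C = 1 - 0.2469 = 0.7531 bits per symbol

This means we can reliably transmit up to 0.7531 bits of information per channel use.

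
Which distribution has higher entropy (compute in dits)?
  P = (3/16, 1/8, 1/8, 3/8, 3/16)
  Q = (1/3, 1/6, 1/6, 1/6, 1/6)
Q

Computing entropies in dits:
H(P) = 0.6581
H(Q) = 0.6778

Distribution Q has higher entropy.

Intuition: The distribution closer to uniform (more spread out) has higher entropy.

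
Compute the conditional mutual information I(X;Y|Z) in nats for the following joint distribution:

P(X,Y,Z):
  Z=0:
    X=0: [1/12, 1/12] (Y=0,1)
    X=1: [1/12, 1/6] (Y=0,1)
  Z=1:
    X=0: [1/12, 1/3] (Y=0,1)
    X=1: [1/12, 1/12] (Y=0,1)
0.0307 nats

Conditional mutual information: I(X;Y|Z) = H(X|Z) + H(Y|Z) - H(X,Y|Z)

H(Z) = 0.6792
H(X,Z) = 1.3086 → H(X|Z) = 0.6294
H(Y,Z) = 1.3086 → H(Y|Z) = 0.6294
H(X,Y,Z) = 1.9073 → H(X,Y|Z) = 1.2281

I(X;Y|Z) = 0.6294 + 0.6294 - 1.2281 = 0.0307 nats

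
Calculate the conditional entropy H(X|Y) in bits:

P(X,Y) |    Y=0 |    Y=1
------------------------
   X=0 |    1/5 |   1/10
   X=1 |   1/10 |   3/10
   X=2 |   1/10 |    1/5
1.4755 bits

Using the chain rule: H(X|Y) = H(X,Y) - H(Y)

First, compute H(X,Y) = 2.4464 bits

Marginal P(Y) = (2/5, 3/5)
H(Y) = 0.9710 bits

H(X|Y) = H(X,Y) - H(Y) = 2.4464 - 0.9710 = 1.4755 bits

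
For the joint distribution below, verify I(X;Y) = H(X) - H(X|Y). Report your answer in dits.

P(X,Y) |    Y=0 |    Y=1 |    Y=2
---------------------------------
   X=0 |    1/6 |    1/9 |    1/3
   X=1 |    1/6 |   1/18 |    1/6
I(X;Y) = 0.0056 dits

Mutual information has multiple equivalent forms:
- I(X;Y) = H(X) - H(X|Y)
- I(X;Y) = H(Y) - H(Y|X)
- I(X;Y) = H(X) + H(Y) - H(X,Y)

Computing all quantities:
H(X) = 0.2902, H(Y) = 0.4392, H(X,Y) = 0.7239
H(X|Y) = 0.2846, H(Y|X) = 0.4337

Verification:
H(X) - H(X|Y) = 0.2902 - 0.2846 = 0.0056
H(Y) - H(Y|X) = 0.4392 - 0.4337 = 0.0056
H(X) + H(Y) - H(X,Y) = 0.2902 + 0.4392 - 0.7239 = 0.0056

All forms give I(X;Y) = 0.0056 dits. ✓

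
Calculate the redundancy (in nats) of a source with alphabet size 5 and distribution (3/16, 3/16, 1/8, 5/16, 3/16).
0.0444 nats

Redundancy measures how far a source is from maximum entropy:
R = H_max - H(X)

Maximum entropy for 5 symbols: H_max = log_e(5) = 1.6094 nats
Actual entropy: H(X) = 1.5650 nats
Redundancy: R = 1.6094 - 1.5650 = 0.0444 nats

This redundancy represents potential for compression: the source could be compressed by 0.0444 nats per symbol.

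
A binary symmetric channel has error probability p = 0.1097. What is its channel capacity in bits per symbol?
0.5010 bits

For a binary symmetric channel (BSC) with error probability p:
Capacity C = 1 - H(p) bits per symbol

where H(p) = -p log₂(p) - (1-p) log₂(1-p) is the binary entropy function.

H(0.1097) = 0.4990 bits
C = 1 - 0.4990 = 0.5010 bits per symbol

This means we can reliably transmit up to 0.5010 bits of information per channel use.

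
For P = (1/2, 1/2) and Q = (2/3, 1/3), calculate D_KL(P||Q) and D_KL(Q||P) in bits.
D_KL(P||Q) = 0.0850, D_KL(Q||P) = 0.0817

KL divergence is not symmetric: D_KL(P||Q) ≠ D_KL(Q||P) in general.

D_KL(P||Q) = 0.0850 bits
D_KL(Q||P) = 0.0817 bits

No, they are not equal!

This asymmetry is why KL divergence is not a true distance metric.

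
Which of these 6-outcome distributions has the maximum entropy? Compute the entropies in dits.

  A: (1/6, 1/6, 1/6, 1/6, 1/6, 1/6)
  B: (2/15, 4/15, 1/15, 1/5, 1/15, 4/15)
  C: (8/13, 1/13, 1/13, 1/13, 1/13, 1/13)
A

For a discrete distribution over n outcomes, entropy is maximized by the uniform distribution.

Computing entropies:
H(A) = 0.7782 dits
H(B) = 0.7194 dits
H(C) = 0.5582 dits

The uniform distribution (where all probabilities equal 1/6) achieves the maximum entropy of log_10(6) = 0.7782 dits.

Distribution A has the highest entropy.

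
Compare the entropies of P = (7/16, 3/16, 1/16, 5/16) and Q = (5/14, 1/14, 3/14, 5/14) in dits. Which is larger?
Q

Computing entropies in dits:
H(P) = 0.5265
H(Q) = 0.5446

Distribution Q has higher entropy.

Intuition: The distribution closer to uniform (more spread out) has higher entropy.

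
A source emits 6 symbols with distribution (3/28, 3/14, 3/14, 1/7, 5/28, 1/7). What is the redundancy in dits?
0.0124 dits

Redundancy measures how far a source is from maximum entropy:
R = H_max - H(X)

Maximum entropy for 6 symbols: H_max = log_10(6) = 0.7782 dits
Actual entropy: H(X) = 0.7657 dits
Redundancy: R = 0.7782 - 0.7657 = 0.0124 dits

This redundancy represents potential for compression: the source could be compressed by 0.0124 dits per symbol.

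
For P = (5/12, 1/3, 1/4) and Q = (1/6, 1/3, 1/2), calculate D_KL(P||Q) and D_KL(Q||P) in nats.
D_KL(P||Q) = 0.2085, D_KL(Q||P) = 0.1939

KL divergence is not symmetric: D_KL(P||Q) ≠ D_KL(Q||P) in general.

D_KL(P||Q) = 0.2085 nats
D_KL(Q||P) = 0.1939 nats

No, they are not equal!

This asymmetry is why KL divergence is not a true distance metric.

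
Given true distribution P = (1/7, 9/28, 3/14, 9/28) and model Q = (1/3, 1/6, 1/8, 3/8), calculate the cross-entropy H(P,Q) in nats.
1.4937 nats

Cross-entropy: H(P,Q) = -Σ p(x) log q(x)

Alternatively: H(P,Q) = H(P) + D_KL(P||Q)
H(P) = 1.3377 nats
D_KL(P||Q) = 0.1560 nats

H(P,Q) = 1.3377 + 0.1560 = 1.4937 nats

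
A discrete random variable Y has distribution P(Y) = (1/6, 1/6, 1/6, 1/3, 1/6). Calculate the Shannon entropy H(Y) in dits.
0.6778 dits

Shannon entropy is H(X) = -Σ p(x) log p(x).

For P = (1/6, 1/6, 1/6, 1/3, 1/6):
H = -1/6 × log_10(1/6) -1/6 × log_10(1/6) -1/6 × log_10(1/6) -1/3 × log_10(1/3) -1/6 × log_10(1/6)
H = 0.6778 dits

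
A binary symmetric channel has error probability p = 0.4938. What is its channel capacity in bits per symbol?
0.0001 bits

For a binary symmetric channel (BSC) with error probability p:
Capacity C = 1 - H(p) bits per symbol

where H(p) = -p log₂(p) - (1-p) log₂(1-p) is the binary entropy function.

H(0.4938) = 0.9999 bits
C = 1 - 0.9999 = 0.0001 bits per symbol

This means we can reliably transmit up to 0.0001 bits of information per channel use.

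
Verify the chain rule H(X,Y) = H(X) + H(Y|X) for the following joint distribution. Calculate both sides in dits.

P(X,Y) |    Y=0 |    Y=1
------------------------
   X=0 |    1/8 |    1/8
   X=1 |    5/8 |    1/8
H(X,Y) = 0.4662, H(X) = 0.2442, H(Y|X) = 0.2220 (all in dits)

Chain rule: H(X,Y) = H(X) + H(Y|X)

Left side — joint entropy directly:
H(X,Y) = -Σ p(x,y) log p(x,y) = 0.4662 dits

Right side — compute H(Y|X) from the conditional distributions:
P(X) = (1/4, 3/4), so H(X) = 0.2442 dits
H(Y|X) = Σ_x P(X=x) · H(Y|X=x):
  P(Y|X=0) = (1/2, 1/2), H(Y|X=0) = 0.3010, weight P(X=0) = 1/4
  P(Y|X=1) = (5/6, 1/6), H(Y|X=1) = 0.1957, weight P(X=1) = 3/4
H(Y|X) = 0.2220 dits

H(X) + H(Y|X) = 0.2442 + 0.2220 = 0.4662 dits

Both sides equal 0.4662 dits. ✓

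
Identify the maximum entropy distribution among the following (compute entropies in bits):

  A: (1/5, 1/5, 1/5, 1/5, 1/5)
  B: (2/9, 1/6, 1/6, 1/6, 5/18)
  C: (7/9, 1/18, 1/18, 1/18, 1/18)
A

For a discrete distribution over n outcomes, entropy is maximized by the uniform distribution.

Computing entropies:
H(A) = 2.3219 bits
H(B) = 2.2880 bits
H(C) = 1.2086 bits

The uniform distribution (where all probabilities equal 1/5) achieves the maximum entropy of log_2(5) = 2.3219 bits.

Distribution A has the highest entropy.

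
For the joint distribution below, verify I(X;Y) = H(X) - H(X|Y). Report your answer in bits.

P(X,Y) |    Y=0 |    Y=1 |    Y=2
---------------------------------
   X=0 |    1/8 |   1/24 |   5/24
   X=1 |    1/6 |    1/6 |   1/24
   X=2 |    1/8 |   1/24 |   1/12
I(X;Y) = 0.1609 bits

Mutual information has multiple equivalent forms:
- I(X;Y) = H(X) - H(X|Y)
- I(X;Y) = H(Y) - H(Y|X)
- I(X;Y) = H(X) + H(Y) - H(X,Y)

Computing all quantities:
H(X) = 1.5613, H(Y) = 1.5546, H(X,Y) = 2.9550
H(X|Y) = 1.4004, H(Y|X) = 1.3937

Verification:
H(X) - H(X|Y) = 1.5613 - 1.4004 = 0.1609
H(Y) - H(Y|X) = 1.5546 - 1.3937 = 0.1609
H(X) + H(Y) - H(X,Y) = 1.5613 + 1.5546 - 2.9550 = 0.1609

All forms give I(X;Y) = 0.1609 bits. ✓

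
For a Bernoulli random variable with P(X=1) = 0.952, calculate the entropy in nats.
0.1926 nats

The binary entropy function is:
H(p) = -p log(p) - (1-p) log(1-p)

H(0.952) = -0.952 × log_e(0.952) - 0.048 × log_e(0.048)
H(0.952) = 0.1926 nats

Note: Binary entropy is maximized at p=0.5 (H=1 bit) and minimized at p=0 or p=1 (H=0).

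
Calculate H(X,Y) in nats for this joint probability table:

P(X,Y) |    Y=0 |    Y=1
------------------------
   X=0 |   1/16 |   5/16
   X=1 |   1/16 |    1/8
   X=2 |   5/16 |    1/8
1.5934 nats

Joint entropy is H(X,Y) = -Σ_{x,y} p(x,y) log p(x,y).

Summing over all non-zero entries:
H(X,Y) = -[1/16·log_e(1/16) + 5/16·log_e(5/16) + 1/16·log_e(1/16) + 1/8·log_e(1/8) + 5/16·log_e(5/16) + 1/8·log_e(1/8)]
H(X,Y) = 1.5934 nats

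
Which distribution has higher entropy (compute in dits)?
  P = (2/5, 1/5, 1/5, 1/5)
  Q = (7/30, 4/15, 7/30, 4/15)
Q

Computing entropies in dits:
H(P) = 0.5786
H(Q) = 0.6011

Distribution Q has higher entropy.

Intuition: The distribution closer to uniform (more spread out) has higher entropy.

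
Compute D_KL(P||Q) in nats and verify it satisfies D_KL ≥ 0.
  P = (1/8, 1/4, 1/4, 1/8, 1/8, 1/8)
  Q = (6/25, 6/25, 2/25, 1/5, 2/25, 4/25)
0.1797 nats

KL divergence satisfies the Gibbs inequality: D_KL(P||Q) ≥ 0 for all distributions P, Q.

D_KL(P||Q) = Σ p(x) log(p(x)/q(x))
Term by term:
  x=0: 1/8 × log_e[(1/8)/(6/25)] = -0.0815
  x=1: 1/4 × log_e[(1/4)/(6/25)] = 0.0102
  x=2: 1/4 × log_e[(1/4)/(2/25)] = 0.2849
  x=3: 1/8 × log_e[(1/8)/(1/5)] = -0.0588
  x=4: 1/8 × log_e[(1/8)/(2/25)] = 0.0558
  x=5: 1/8 × log_e[(1/8)/(4/25)] = -0.0309
D_KL(P||Q) = 0.1797 nats

D_KL(P||Q) = 0.1797 ≥ 0 ✓

This non-negativity is a fundamental property: relative entropy cannot be negative because it measures how different Q is from P.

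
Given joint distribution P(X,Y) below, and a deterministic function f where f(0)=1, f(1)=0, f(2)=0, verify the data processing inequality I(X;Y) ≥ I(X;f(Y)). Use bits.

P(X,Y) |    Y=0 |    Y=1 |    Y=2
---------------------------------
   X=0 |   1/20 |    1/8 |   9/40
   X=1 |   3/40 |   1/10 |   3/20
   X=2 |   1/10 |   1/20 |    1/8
I(X;Y) = 0.0427, I(X;f(Y)) = 0.0384, inequality holds: 0.0427 ≥ 0.0384

Data Processing Inequality: For any Markov chain X → Y → Z, we have I(X;Y) ≥ I(X;Z).

Here Z = f(Y) is a deterministic function of Y, forming X → Y → Z.

Original I(X;Y) = 0.0427 bits

After applying f:
P(X,Z) where Z=f(Y):
- P(X,Z=0) = P(X,Y=1) + P(X,Y=2)
- P(X,Z=1) = P(X,Y=0)

I(X;Z) = I(X;f(Y)) = 0.0384 bits

Verification: 0.0427 ≥ 0.0384 ✓

Information cannot be created by processing; the function f can only lose information about X.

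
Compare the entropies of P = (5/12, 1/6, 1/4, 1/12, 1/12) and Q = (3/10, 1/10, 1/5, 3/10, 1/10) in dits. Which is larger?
Q

Computing entropies in dits:
H(P) = 0.6185
H(Q) = 0.6535

Distribution Q has higher entropy.

Intuition: The distribution closer to uniform (more spread out) has higher entropy.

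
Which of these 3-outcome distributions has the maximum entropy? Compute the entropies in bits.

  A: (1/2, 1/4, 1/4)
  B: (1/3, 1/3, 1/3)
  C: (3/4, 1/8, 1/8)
B

For a discrete distribution over n outcomes, entropy is maximized by the uniform distribution.

Computing entropies:
H(A) = 1.5000 bits
H(B) = 1.5850 bits
H(C) = 1.0613 bits

The uniform distribution (where all probabilities equal 1/3) achieves the maximum entropy of log_2(3) = 1.5850 bits.

Distribution B has the highest entropy.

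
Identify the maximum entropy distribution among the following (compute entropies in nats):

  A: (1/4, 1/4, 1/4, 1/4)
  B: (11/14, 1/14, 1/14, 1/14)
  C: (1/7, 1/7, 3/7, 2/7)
A

For a discrete distribution over n outcomes, entropy is maximized by the uniform distribution.

Computing entropies:
H(A) = 1.3863 nats
H(B) = 0.7550 nats
H(C) = 1.2770 nats

The uniform distribution (where all probabilities equal 1/4) achieves the maximum entropy of log_e(4) = 1.3863 nats.

Distribution A has the highest entropy.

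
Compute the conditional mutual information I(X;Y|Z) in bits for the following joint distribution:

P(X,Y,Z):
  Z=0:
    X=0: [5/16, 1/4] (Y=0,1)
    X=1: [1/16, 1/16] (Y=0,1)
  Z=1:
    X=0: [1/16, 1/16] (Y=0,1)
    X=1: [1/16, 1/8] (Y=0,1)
0.0072 bits

Conditional mutual information: I(X;Y|Z) = H(X|Z) + H(Y|Z) - H(X,Y|Z)

H(Z) = 0.8960
H(X,Z) = 1.6697 → H(X|Z) = 0.7737
H(Y,Z) = 1.8829 → H(Y|Z) = 0.9868
H(X,Y,Z) = 2.6494 → H(X,Y|Z) = 1.7534

I(X;Y|Z) = 0.7737 + 0.9868 - 1.7534 = 0.0072 bits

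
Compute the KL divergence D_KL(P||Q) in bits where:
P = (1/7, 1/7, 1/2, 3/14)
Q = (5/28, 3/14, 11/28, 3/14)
0.0444 bits

KL divergence: D_KL(P||Q) = Σ p(x) log(p(x)/q(x))

Computing term by term:
  x=0: 1/7 × log_2[(1/7)/(5/28)] = 1/7 × -0.3219 = -0.0460
  x=1: 1/7 × log_2[(1/7)/(3/14)] = 1/7 × -0.5850 = -0.0836
  x=2: 1/2 × log_2[(1/2)/(11/28)] = 1/2 × 0.3479 = 0.1740
  x=3: 3/14 × log_2[(3/14)/(3/14)] = 3/14 × 0.0000 = 0.0000

D_KL(P||Q) = 0.0444 bits

Note: KL divergence is always non-negative and equals 0 iff P = Q.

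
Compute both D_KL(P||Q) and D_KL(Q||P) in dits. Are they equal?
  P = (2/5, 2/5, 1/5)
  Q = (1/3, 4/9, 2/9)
D_KL(P||Q) = 0.0042, D_KL(Q||P) = 0.0041

KL divergence is not symmetric: D_KL(P||Q) ≠ D_KL(Q||P) in general.

D_KL(P||Q) = 0.0042 dits
D_KL(Q||P) = 0.0041 dits

No, they are not equal!

This asymmetry is why KL divergence is not a true distance metric.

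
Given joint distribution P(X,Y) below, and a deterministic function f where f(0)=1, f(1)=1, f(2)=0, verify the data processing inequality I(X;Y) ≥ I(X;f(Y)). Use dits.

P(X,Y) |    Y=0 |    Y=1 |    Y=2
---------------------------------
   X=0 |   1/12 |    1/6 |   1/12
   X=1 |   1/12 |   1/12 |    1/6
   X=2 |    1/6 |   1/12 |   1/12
I(X;Y) = 0.0256, I(X;f(Y)) = 0.0133, inequality holds: 0.0256 ≥ 0.0133

Data Processing Inequality: For any Markov chain X → Y → Z, we have I(X;Y) ≥ I(X;Z).

Here Z = f(Y) is a deterministic function of Y, forming X → Y → Z.

Original I(X;Y) = 0.0256 dits

After applying f:
P(X,Z) where Z=f(Y):
- P(X,Z=0) = P(X,Y=2)
- P(X,Z=1) = P(X,Y=0) + P(X,Y=1)

I(X;Z) = I(X;f(Y)) = 0.0133 dits

Verification: 0.0256 ≥ 0.0133 ✓

Information cannot be created by processing; the function f can only lose information about X.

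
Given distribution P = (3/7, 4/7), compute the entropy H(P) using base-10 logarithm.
0.2966 dits

Shannon entropy is H(X) = -Σ p(x) log p(x).

For P = (3/7, 4/7):
H = -3/7 × log_10(3/7) -4/7 × log_10(4/7)
H = 0.2966 dits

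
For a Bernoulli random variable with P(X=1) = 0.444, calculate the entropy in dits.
0.2983 dits

The binary entropy function is:
H(p) = -p log(p) - (1-p) log(1-p)

H(0.444) = -0.444 × log_10(0.444) - 0.556 × log_10(0.556)
H(0.444) = 0.2983 dits

Note: Binary entropy is maximized at p=0.5 (H=1 bit) and minimized at p=0 or p=1 (H=0).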